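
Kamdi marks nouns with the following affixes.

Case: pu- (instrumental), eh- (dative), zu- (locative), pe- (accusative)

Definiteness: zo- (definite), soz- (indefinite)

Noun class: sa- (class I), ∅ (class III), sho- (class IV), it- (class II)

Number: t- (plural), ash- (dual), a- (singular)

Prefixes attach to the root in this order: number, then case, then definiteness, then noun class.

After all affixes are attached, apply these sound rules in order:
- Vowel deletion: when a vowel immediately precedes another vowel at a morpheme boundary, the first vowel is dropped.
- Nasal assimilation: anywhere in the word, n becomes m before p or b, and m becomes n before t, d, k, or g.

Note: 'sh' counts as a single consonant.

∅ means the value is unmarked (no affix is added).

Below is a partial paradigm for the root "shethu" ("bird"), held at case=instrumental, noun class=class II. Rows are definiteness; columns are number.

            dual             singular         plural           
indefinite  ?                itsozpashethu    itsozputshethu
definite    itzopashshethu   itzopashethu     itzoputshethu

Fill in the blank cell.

Attach number dual ash- → ashshethu.
Attach case instrumental pu- → puashshethu.
Attach definiteness indefinite soz- → sozpuashshethu.
Attach noun class class II it- → itsozpuashshethu.
Apply vowel deletion: itsozpuashshethu → itsozpashshethu.
Nasal assimilation: no change.

itsozpashshethu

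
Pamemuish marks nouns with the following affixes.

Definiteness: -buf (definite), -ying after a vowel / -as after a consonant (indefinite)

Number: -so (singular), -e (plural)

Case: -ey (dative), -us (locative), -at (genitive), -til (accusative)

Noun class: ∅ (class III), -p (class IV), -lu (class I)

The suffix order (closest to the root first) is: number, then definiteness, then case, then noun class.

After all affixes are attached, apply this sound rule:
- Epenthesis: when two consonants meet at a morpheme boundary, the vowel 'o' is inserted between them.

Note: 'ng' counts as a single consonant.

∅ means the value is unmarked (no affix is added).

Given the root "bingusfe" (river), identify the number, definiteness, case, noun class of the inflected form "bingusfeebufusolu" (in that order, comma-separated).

Segment: bingusfe-e-buf-us-lu.
number: -e → plural.
definiteness: -buf → definite.
case: -us → locative.
noun class: -lu → class I.

plural, definite, locative, class I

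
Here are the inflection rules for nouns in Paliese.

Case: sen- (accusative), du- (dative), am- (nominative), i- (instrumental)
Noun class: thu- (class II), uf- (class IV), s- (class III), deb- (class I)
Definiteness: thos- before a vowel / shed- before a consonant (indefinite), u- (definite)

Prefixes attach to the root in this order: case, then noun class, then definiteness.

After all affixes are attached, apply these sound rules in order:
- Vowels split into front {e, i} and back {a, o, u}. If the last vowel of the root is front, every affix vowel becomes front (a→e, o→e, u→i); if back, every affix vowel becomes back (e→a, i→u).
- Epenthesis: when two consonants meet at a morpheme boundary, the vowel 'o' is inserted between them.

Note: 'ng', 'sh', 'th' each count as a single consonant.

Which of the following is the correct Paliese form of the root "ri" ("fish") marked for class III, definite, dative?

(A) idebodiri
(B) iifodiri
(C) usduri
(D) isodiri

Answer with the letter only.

D

Attach case dative du- → duri.
Attach noun class class III s- → sduri.
Attach definiteness definite u- → usduri.
Apply vowel harmony: usduri → isdiri.
Apply epenthesis: isdiri → isodiri.
So the correct form is isodiri, option (D).
(A) idebodiri is wrong: it uses class I instead of class III for noun class.
(C) usduri is wrong: it fails to apply the sound rule(s).
(B) iifodiri is wrong: it uses class IV instead of class III for noun class.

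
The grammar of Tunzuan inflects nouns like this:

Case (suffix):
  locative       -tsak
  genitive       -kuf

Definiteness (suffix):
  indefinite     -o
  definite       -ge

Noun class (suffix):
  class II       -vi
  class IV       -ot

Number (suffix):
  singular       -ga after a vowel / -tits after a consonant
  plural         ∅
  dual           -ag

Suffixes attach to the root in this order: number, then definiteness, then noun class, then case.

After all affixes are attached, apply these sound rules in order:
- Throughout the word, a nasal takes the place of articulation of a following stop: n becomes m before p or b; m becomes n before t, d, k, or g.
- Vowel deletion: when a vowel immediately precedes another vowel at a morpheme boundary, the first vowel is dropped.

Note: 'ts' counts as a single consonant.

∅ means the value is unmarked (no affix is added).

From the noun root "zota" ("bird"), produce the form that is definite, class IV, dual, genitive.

Attach number dual -ag → zotaag.
Attach definiteness definite -ge → zotaagge.
Attach noun class class IV -ot → zotaaggeot.
Attach case genitive -kuf → zotaaggeotkuf.
Nasal assimilation: no change.
Apply vowel deletion: zotaaggeotkuf → zotaggotkuf.

zotaggotkuf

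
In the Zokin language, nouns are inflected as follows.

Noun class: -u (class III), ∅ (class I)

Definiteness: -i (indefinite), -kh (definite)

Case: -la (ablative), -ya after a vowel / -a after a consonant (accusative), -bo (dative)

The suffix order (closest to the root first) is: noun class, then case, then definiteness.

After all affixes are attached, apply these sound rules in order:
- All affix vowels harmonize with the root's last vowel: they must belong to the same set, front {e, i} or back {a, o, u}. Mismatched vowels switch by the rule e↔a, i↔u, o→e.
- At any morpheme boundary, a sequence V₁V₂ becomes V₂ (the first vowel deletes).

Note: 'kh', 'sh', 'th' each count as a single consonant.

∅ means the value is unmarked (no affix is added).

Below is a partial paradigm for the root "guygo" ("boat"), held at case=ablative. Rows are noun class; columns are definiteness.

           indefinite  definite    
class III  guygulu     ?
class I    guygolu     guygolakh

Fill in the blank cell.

Attach noun class class III -u → guygou.
Attach case ablative -la → guygoula.
Attach definiteness definite -kh → guygoulakh.
Vowel harmony: no change.
Apply vowel deletion: guygoulakh → guygulakh.

guygulakh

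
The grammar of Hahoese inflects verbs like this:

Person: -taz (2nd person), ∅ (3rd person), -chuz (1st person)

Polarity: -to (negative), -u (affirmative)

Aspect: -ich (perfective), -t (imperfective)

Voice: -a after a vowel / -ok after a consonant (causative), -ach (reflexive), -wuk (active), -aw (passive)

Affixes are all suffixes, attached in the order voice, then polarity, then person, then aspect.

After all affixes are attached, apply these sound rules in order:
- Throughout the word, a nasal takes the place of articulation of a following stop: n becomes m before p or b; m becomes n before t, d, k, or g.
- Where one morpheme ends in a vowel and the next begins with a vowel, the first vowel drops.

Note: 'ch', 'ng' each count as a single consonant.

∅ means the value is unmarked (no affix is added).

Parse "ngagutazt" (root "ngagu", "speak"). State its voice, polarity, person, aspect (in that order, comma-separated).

Segment: ngagu-a-u-taz-t.
voice: -a/ok → causative.
polarity: -u → affirmative.
person: -taz → 2nd person.
aspect: -t → imperfective.

causative, affirmative, 2nd person, imperfective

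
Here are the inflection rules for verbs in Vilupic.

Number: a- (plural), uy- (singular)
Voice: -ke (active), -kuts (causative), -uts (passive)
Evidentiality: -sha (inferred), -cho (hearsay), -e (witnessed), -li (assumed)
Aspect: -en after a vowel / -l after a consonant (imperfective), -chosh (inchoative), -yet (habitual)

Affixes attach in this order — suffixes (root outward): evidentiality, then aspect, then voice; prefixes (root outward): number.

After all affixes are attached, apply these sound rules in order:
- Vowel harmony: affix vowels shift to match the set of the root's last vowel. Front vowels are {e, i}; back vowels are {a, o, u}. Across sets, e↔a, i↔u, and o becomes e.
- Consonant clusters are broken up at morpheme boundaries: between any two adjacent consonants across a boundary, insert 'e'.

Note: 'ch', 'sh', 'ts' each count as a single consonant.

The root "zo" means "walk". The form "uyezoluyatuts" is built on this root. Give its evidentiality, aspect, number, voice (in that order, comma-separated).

Segment: uy-zo-li-yet-uts.
evidentiality: -li → assumed.
aspect: -yet → habitual.
number: uy- → singular.
voice: -uts → passive.

assumed, habitual, singular, passive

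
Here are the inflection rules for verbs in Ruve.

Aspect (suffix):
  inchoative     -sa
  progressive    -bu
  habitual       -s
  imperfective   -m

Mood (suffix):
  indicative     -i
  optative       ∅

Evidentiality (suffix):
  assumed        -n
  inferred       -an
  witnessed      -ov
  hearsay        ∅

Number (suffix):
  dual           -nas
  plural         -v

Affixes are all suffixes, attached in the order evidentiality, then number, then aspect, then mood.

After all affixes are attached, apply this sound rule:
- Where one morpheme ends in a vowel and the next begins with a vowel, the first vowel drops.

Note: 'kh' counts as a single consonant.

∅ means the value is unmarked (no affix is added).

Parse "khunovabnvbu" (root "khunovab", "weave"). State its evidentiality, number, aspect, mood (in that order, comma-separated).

Segment: khunovab-n-v-bu.
evidentiality: -n → assumed.
number: -v → plural.
aspect: -bu → progressive.
mood: ∅ → optative.

assumed, plural, progressive, optative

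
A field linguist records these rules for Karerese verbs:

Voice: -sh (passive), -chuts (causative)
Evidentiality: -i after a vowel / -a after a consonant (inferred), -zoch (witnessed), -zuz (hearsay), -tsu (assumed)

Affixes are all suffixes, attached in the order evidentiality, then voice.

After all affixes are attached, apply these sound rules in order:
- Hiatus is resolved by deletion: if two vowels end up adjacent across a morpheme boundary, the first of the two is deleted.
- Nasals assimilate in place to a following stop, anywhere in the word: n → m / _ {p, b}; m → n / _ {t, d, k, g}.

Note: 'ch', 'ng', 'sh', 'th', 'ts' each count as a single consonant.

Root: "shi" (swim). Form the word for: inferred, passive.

Attach evidentiality inferred -i (after vowel 'i') → shii.
Attach voice passive -sh → shiish.
Apply vowel deletion: shiish → shish.
Nasal assimilation: no change.

shish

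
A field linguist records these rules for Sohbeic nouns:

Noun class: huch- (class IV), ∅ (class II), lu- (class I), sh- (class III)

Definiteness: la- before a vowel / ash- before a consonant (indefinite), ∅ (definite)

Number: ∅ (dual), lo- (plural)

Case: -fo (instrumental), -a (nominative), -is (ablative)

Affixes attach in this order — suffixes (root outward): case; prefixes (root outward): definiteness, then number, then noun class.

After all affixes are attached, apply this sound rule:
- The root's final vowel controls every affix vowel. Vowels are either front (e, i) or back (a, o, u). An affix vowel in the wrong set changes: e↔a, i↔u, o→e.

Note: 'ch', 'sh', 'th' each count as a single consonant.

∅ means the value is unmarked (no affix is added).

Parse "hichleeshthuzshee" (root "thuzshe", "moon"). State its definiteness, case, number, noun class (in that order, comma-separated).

indefinite, nominative, plural, class IV

Segment: huch-lo-ash-thuzshe-a.
definiteness: la/ash- → indefinite.
case: -a → nominative.
number: lo- → plural.
noun class: huch- → class IV.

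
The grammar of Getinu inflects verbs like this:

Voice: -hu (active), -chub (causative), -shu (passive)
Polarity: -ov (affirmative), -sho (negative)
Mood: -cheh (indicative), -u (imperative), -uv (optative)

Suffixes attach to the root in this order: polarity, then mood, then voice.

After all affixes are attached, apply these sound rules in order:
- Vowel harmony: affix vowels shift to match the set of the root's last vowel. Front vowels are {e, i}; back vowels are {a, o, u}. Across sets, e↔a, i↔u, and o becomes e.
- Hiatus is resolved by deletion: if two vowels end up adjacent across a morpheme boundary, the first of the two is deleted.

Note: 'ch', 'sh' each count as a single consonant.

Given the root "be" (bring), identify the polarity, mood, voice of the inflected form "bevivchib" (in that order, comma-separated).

affirmative, optative, causative

Segment: be-ov-uv-chub.
polarity: -ov → affirmative.
mood: -uv → optative.
voice: -chub → causative.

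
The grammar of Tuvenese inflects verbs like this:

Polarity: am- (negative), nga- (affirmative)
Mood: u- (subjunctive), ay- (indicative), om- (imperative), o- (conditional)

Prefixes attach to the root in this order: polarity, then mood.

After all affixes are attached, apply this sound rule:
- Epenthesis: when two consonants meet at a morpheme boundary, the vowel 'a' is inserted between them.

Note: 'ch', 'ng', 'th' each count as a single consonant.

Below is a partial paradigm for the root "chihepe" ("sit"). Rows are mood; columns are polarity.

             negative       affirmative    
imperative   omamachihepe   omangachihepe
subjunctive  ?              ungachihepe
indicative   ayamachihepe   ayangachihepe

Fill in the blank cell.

uamachihepe

Attach polarity negative am- → amchihepe.
Attach mood subjunctive u- → uamchihepe.
Apply epenthesis: uamchihepe → uamachihepe.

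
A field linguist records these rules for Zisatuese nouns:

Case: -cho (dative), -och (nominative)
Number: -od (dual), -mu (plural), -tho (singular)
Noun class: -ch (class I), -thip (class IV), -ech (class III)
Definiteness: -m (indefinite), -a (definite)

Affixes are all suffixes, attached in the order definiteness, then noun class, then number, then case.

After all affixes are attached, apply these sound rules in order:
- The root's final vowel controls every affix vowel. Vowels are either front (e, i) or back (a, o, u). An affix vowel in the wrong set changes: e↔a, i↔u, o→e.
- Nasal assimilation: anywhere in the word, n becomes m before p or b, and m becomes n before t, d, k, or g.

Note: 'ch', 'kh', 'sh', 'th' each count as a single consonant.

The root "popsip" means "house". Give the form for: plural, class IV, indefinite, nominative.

Attach definiteness indefinite -m → popsipm.
Attach noun class class IV -thip → popsipmthip.
Attach number plural -mu → popsipmthipmu.
Attach case nominative -och → popsipmthipmuoch.
Apply vowel harmony: popsipmthipmuoch → popsipmthipmiech.
Nasal assimilation: no change.

popsipmthipmiech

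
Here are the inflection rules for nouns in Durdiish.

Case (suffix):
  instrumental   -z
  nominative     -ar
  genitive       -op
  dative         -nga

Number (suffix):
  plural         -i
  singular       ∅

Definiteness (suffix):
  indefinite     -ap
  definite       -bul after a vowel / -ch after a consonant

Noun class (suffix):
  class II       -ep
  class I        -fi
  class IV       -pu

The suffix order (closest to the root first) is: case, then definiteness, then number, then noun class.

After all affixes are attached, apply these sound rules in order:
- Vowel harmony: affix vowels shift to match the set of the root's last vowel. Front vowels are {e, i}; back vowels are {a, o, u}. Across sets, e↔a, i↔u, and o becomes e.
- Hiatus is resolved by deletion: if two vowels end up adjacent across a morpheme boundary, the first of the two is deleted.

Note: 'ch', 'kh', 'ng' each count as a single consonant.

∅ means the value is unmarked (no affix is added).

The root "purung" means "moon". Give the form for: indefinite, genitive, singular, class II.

Attach case genitive -op → purungop.
Attach definiteness indefinite -ap → purungopap.
number = singular: zero marking, form stays purungopap.
Attach noun class class II -ep → purungopapep.
Apply vowel harmony: purungopapep → purungopapap.
Vowel deletion: no change.

purungopapap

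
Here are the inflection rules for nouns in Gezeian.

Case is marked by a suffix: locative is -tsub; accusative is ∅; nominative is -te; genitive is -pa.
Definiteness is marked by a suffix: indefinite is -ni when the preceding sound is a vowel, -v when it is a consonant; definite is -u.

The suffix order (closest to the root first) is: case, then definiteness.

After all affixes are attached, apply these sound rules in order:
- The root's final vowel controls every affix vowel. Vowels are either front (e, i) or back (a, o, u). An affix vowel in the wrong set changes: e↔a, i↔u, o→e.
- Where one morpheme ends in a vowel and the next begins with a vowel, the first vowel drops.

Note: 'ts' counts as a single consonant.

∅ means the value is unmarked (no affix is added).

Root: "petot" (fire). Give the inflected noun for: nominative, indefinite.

Attach case nominative -te → petotte.
Attach definiteness indefinite -ni (after vowel 'e') → petotteni.
Apply vowel harmony: petotteni → petottanu.
Vowel deletion: no change.

petottanu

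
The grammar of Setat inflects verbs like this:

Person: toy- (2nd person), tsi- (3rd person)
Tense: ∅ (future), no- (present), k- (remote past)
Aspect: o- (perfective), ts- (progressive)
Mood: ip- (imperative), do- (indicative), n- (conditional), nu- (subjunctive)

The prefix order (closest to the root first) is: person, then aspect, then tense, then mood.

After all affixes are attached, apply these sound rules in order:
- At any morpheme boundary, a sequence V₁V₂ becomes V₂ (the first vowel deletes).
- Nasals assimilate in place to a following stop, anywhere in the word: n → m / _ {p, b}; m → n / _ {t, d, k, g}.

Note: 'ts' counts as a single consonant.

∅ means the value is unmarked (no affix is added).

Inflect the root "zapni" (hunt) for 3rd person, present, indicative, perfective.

Attach person 3rd person tsi- → tsizapni.
Attach aspect perfective o- → otsizapni.
Attach tense present no- → nootsizapni.
Attach mood indicative do- → donootsizapni.
Apply vowel deletion: donootsizapni → donotsizapni.
Nasal assimilation: no change.

donotsizapni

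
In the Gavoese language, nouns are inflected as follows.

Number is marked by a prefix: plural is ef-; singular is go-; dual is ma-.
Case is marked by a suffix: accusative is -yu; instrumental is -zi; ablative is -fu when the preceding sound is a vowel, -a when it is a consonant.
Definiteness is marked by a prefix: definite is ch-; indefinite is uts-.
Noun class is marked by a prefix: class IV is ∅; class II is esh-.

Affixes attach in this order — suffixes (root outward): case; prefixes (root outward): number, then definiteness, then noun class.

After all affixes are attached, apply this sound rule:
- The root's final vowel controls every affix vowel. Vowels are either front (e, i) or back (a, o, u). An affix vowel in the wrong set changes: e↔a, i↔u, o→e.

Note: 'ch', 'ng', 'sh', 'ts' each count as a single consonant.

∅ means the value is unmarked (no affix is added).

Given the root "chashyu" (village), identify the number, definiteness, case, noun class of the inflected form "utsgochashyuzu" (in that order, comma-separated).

Segment: uts-go-chashyu-zi.
number: go- → singular.
definiteness: uts- → indefinite.
case: -zi → instrumental.
noun class: ∅ → class IV.

singular, indefinite, instrumental, class IV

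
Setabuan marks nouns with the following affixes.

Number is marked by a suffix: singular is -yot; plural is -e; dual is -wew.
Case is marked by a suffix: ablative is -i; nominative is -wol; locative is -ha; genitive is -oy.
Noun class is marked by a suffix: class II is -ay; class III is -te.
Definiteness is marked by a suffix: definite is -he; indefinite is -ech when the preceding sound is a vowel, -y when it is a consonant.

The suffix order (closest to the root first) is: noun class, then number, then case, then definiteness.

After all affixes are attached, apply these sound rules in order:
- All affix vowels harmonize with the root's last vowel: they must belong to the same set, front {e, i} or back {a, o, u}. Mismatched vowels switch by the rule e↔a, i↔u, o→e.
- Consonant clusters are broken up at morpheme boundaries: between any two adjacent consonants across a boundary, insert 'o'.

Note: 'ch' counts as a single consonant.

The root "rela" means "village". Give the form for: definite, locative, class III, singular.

Attach noun class class III -te → relate.
Attach number singular -yot → relateyot.
Attach case locative -ha → relateyotha.
Attach definiteness definite -he → relateyothahe.
Apply vowel harmony: relateyothahe → relatayothaha.
Apply epenthesis: relatayothaha → relatayotohaha.

relatayotohaha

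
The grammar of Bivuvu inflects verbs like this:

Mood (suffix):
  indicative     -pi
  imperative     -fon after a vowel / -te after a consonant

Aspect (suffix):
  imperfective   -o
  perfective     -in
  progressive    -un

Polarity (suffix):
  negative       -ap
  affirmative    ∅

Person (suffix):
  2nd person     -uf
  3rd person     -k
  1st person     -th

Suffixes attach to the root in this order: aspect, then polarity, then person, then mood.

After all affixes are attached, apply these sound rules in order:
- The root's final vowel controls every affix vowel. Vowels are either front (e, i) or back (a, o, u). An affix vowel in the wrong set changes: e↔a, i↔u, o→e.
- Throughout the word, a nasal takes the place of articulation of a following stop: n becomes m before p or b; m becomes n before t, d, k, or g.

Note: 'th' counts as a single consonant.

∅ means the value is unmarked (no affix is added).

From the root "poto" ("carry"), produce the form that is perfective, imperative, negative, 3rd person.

potounapkta

Attach aspect perfective -in → potoin.
Attach polarity negative -ap → potoinap.
Attach person 3rd person -k → potoinapk.
Attach mood imperative -te (after consonant 'k') → potoinapkte.
Apply vowel harmony: potoinapkte → potounapkta.
Nasal assimilation: no change.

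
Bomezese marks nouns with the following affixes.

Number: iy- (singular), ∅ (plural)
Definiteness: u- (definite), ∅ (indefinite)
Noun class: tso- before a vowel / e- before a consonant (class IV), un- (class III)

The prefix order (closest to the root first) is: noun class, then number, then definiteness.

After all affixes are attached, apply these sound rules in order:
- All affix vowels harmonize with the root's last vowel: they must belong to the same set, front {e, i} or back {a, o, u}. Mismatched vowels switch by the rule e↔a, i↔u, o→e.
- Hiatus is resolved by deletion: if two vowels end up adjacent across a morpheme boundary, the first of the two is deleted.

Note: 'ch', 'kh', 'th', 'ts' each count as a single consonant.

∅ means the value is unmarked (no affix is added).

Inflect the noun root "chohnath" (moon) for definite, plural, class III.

unchohnath

Attach noun class class III un- → unchohnath.
number = plural: zero marking, form stays unchohnath.
Attach definiteness definite u- → uunchohnath.
Vowel harmony: no change.
Apply vowel deletion: uunchohnath → unchohnath.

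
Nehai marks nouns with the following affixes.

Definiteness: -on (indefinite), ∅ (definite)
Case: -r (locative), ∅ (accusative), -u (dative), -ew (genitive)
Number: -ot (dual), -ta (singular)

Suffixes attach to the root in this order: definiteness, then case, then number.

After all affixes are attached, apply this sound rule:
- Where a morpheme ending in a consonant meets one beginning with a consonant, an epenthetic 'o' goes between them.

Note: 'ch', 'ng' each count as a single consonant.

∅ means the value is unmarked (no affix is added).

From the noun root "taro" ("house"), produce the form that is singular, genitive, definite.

definiteness = definite: zero marking, form stays taro.
Attach case genitive -ew → taroew.
Attach number singular -ta → taroewta.
Apply epenthesis: taroewta → taroewota.

taroewota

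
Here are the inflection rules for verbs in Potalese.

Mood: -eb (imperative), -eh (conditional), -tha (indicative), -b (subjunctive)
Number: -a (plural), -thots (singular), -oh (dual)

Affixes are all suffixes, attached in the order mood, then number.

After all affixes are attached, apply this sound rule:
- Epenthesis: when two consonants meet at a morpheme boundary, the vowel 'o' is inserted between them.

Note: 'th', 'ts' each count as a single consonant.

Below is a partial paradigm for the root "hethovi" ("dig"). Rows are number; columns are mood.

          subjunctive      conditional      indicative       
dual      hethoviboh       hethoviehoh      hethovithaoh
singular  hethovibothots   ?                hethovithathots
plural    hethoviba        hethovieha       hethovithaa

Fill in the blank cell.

hethoviehothots

Attach mood conditional -eh → hethovieh.
Attach number singular -thots → hethoviehthots.
Apply epenthesis: hethoviehthots → hethoviehothots.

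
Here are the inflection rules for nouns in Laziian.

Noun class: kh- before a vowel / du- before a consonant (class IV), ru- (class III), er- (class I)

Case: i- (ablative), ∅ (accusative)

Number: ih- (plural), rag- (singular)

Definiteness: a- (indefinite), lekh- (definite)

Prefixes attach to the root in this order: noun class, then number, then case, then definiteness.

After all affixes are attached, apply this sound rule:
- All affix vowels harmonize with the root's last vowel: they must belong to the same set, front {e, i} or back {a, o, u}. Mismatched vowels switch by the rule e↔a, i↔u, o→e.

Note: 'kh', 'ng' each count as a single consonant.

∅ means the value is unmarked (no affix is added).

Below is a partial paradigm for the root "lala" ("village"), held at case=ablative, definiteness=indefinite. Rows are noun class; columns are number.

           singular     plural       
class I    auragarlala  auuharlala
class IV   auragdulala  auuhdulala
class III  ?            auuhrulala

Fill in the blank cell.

Attach noun class class III ru- → rulala.
Attach number singular rag- → ragrulala.
Attach case ablative i- → iragrulala.
Attach definiteness indefinite a- → airagrulala.
Apply vowel harmony: airagrulala → auragrulala.

auragrulala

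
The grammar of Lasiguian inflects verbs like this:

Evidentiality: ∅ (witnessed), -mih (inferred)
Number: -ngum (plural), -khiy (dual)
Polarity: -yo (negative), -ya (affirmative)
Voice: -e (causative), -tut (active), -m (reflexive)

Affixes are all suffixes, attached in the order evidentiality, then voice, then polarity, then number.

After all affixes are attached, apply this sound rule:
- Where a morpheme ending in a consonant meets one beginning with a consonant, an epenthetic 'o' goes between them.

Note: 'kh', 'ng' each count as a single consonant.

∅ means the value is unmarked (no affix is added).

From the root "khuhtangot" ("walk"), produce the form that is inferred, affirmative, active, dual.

Attach evidentiality inferred -mih → khuhtangotmih.
Attach voice active -tut → khuhtangotmihtut.
Attach polarity affirmative -ya → khuhtangotmihtutya.
Attach number dual -khiy → khuhtangotmihtutyakhiy.
Apply epenthesis: khuhtangotmihtutyakhiy → khuhtangotomihotutoyakhiy.

khuhtangotomihotutoyakhiy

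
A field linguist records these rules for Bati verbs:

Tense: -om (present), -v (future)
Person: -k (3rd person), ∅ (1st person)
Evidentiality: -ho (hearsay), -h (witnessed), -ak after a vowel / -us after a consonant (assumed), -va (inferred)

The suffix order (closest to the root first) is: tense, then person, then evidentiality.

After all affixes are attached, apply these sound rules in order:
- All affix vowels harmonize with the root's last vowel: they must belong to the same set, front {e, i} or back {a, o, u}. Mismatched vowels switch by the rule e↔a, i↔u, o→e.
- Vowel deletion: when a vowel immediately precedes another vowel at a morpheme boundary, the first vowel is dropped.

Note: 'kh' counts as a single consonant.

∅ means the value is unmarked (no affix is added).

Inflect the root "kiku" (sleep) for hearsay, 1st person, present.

Attach tense present -om → kikuom.
person = 1st person: zero marking, form stays kikuom.
Attach evidentiality hearsay -ho → kikuomho.
Vowel harmony: no change.
Apply vowel deletion: kikuomho → kikomho.

kikomho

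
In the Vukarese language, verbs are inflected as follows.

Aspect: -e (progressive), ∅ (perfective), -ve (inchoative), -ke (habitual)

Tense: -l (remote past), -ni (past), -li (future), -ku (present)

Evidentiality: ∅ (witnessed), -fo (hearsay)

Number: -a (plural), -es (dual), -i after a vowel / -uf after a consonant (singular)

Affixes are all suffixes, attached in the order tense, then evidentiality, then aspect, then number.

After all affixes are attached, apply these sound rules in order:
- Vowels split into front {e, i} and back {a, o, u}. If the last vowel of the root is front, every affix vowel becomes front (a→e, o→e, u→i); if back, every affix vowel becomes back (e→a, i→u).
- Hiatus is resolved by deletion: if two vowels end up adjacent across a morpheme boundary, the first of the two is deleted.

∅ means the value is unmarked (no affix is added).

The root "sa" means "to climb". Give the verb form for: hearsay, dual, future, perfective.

salufas

Attach tense future -li → sali.
Attach evidentiality hearsay -fo → salifo.
aspect = perfective: zero marking, form stays salifo.
Attach number dual -es → salifoes.
Apply vowel harmony: salifoes → salufoas.
Apply vowel deletion: salufoas → salufas.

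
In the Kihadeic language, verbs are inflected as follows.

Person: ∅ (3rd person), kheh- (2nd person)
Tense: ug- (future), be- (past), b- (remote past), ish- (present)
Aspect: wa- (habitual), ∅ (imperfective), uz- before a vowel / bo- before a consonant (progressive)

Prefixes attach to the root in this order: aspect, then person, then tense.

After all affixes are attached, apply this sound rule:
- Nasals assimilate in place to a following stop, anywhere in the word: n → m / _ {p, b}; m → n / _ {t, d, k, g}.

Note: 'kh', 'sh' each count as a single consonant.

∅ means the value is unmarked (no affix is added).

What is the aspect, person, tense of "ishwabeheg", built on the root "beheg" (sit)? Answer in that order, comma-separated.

Segment: ish-wa-beheg.
aspect: wa- → habitual.
person: ∅ → 3rd person.
tense: ish- → present.

habitual, 3rd person, present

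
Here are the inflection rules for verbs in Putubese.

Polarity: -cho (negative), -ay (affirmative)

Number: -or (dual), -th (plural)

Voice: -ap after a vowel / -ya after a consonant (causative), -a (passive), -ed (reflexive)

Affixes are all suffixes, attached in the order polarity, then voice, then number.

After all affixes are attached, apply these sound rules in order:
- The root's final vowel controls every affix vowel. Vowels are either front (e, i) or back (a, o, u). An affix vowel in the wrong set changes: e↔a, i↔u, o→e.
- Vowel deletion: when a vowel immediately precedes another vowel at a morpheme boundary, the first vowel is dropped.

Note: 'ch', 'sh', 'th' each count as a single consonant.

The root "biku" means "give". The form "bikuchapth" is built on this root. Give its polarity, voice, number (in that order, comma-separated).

negative, causative, plural

Segment: biku-cho-ap-th.
polarity: -cho → negative.
voice: -ap/ya → causative.
number: -th → plural.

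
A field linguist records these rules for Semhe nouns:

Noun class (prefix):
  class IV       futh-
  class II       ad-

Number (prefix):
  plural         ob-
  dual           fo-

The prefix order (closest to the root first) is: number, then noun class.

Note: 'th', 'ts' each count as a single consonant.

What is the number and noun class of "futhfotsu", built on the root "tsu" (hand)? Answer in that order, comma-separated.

Segment: futh-fo-tsu.
number: fo- → dual.
noun class: futh- → class IV.

dual, class IV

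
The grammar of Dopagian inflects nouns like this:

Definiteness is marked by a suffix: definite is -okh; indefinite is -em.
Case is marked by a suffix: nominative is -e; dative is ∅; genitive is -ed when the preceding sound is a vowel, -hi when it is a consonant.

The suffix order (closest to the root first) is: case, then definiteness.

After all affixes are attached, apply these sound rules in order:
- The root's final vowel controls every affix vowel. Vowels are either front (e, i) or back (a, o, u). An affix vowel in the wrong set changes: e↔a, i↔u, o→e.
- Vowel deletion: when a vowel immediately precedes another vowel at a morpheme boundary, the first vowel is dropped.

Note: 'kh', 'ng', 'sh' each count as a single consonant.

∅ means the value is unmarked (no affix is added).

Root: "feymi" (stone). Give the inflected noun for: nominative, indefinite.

feymem

Attach case nominative -e → feymie.
Attach definiteness indefinite -em → feymieem.
Vowel harmony: no change.
Apply vowel deletion: feymieem → feymem.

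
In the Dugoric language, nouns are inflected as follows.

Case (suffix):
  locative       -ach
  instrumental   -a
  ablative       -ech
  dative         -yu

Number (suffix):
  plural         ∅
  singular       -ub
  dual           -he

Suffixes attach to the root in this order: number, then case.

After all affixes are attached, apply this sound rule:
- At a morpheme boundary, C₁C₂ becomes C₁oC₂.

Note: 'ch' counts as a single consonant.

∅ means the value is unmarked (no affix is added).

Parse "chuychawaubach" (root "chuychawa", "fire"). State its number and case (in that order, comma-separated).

singular, locative

Segment: chuychawa-ub-ach.
number: -ub → singular.
case: -ach → locative.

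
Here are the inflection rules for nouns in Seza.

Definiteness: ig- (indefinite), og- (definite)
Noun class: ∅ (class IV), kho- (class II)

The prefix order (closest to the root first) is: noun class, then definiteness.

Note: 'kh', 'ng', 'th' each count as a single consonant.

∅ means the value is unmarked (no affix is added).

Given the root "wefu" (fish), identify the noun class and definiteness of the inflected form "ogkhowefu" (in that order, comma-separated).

class II, definite

Segment: og-kho-wefu.
noun class: kho- → class II.
definiteness: og- → definite.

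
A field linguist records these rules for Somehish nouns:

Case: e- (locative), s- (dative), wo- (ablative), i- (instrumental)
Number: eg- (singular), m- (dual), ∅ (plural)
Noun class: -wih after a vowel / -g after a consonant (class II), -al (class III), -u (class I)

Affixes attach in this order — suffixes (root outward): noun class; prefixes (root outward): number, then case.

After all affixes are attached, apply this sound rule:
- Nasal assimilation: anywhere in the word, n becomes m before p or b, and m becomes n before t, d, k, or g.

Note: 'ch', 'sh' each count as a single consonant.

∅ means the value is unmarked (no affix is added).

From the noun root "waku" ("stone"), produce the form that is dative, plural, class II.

swakuwih

Attach noun class class II -wih (after vowel 'u') → wakuwih.
number = plural: zero marking, form stays wakuwih.
Attach case dative s- → swakuwih.
Nasal assimilation: no change.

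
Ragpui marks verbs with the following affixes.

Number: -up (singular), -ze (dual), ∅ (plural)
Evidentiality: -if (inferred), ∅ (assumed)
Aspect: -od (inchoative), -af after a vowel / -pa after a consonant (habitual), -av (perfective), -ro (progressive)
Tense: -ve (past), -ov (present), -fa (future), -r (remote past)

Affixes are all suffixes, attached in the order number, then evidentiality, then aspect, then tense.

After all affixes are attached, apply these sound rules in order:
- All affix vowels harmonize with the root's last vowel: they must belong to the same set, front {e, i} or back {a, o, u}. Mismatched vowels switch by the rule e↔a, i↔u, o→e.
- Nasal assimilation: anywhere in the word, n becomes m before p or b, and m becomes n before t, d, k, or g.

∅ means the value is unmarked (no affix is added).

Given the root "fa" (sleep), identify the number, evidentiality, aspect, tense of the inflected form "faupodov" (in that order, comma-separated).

Segment: fa-up-od-ov.
number: -up → singular.
evidentiality: ∅ → assumed.
aspect: -od → inchoative.
tense: -ov → present.

singular, assumed, inchoative, present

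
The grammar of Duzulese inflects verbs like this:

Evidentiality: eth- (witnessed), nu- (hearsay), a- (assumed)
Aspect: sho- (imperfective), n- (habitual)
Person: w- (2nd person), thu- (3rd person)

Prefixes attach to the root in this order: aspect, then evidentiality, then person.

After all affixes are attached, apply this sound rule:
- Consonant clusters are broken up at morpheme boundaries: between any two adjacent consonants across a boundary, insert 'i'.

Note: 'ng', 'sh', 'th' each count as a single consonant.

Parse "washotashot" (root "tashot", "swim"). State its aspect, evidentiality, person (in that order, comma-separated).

Segment: w-a-sho-tashot.
aspect: sho- → imperfective.
evidentiality: a- → assumed.
person: w- → 2nd person.

imperfective, assumed, 2nd person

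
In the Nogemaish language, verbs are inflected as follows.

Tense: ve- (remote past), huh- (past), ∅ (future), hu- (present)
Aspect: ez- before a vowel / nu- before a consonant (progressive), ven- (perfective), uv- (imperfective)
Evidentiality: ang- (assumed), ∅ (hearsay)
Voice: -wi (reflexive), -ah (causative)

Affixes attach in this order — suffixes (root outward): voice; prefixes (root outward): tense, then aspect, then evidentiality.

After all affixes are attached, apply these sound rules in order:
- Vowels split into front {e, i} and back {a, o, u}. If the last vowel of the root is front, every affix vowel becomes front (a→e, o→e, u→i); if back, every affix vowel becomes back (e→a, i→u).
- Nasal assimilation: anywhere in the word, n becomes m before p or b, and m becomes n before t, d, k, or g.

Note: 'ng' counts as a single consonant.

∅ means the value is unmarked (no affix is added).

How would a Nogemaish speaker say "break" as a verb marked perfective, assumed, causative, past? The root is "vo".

angvanhuhvoah

Attach tense past huh- → huhvo.
Attach aspect perfective ven- → venhuhvo.
Attach evidentiality assumed ang- → angvenhuhvo.
Attach voice causative -ah → angvenhuhvoah.
Apply vowel harmony: angvenhuhvoah → angvanhuhvoah.
Nasal assimilation: no change.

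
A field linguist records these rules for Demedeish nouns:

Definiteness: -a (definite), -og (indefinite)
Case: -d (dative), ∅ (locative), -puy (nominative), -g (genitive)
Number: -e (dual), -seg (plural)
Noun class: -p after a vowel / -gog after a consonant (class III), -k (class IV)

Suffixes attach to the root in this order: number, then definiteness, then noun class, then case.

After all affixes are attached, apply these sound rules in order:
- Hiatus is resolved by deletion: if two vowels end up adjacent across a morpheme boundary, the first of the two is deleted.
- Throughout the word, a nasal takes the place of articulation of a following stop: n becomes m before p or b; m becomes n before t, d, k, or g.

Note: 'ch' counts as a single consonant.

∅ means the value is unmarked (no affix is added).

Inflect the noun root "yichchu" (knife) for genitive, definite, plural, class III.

Attach number plural -seg → yichchuseg.
Attach definiteness definite -a → yichchusega.
Attach noun class class III -p (after vowel 'a') → yichchusegap.
Attach case genitive -g → yichchusegapg.
Vowel deletion: no change.
Nasal assimilation: no change.

yichchusegapg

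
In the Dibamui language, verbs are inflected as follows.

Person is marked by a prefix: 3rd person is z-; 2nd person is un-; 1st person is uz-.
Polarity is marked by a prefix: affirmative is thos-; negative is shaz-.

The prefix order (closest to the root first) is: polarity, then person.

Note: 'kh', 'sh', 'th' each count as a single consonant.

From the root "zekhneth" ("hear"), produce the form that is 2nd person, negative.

unshazzekhneth

Attach polarity negative shaz- → shazzekhneth.
Attach person 2nd person un- → unshazzekhneth.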